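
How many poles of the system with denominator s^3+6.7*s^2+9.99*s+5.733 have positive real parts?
s^3 + 6.7*s^2 + 9.99*s + 5.733 = (s + 4.9)(s^2 + 1.8*s + 1.17). Poles: -0.9 + 0.6j, -0.9 - 0.6j, -4.9. RHP poles (Re>0): 0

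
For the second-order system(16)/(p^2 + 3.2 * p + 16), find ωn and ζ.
Standard form: ωn²/(p²+2ζωn·p+ωn²).
const=16=ωn² → ωn=4, p coeff=3.2=2ζωn → ζ=0.4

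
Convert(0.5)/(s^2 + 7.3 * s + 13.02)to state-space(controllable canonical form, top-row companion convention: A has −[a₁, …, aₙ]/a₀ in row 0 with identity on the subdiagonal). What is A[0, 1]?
Reachable canonical form for den = s^2 + 7.3*s + 13.02: top row of A = -[a₁,a₂,...,aₙ]/a₀, ones on the subdiagonal, zeros elsewhere.
A = [[-7.3, -13.02], [1, 0]].
A[0,1] = -13.02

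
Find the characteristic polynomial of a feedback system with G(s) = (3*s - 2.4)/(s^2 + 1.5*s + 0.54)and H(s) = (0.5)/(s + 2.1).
Characteristic poly = G_den * H_den + G_num * H_num = (s^3 + 3.6*s^2 + 3.69*s + 1.134) + (1.5*s - 1.2) = s^3 + 3.6*s^2 + 5.19*s - 0.066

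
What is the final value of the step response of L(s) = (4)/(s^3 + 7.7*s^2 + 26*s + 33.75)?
FVT: lim_{t→∞} y(t) = lim_{s→0} s*Y(s) where Y(s) = L(s)/s.
= lim_{s→0} L(s) = L(0) = num(0)/den(0) = 4/33.75 = 0.1185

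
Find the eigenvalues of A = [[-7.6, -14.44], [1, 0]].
Eigenvalues solve det(λI - A) = 0.
Characteristic polynomial: λ^2 + 7.6*λ + 14.44 = 0.
Factor: (λ + 3.8)(λ + 3.8) = 0.
Roots: -3.8, -3.8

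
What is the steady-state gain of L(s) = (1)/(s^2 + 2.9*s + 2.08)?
DC gain = L(0) = num(0)/den(0) = 1/2.08 = 0.4808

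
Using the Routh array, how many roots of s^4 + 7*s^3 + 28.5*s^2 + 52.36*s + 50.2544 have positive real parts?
Routh array:
s^4: [1, 28.5, 50.2544]; s^3: [7, 52.36]; s^2: [21.02, 50.2544]; s^1: [35.6245]; s^0: [50.2544]
First column: [1, 7, 21.02, 35.6245, 50.2544]. Sign changes = RHP roots = 0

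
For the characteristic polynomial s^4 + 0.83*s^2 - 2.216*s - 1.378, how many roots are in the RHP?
s^4 + 0.83*s^2 - 2.216*s - 1.378 = (s - 1.3)(s + 0.5)(s^2 + 0.8*s + 2.12). Poles: -0.4 + 1.4j, -0.4 - 1.4j, -0.5, 1.3. RHP poles (Re>0): 1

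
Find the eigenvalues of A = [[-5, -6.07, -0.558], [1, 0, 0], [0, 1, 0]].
Eigenvalues solve det(λI - A) = 0.
Characteristic polynomial: λ^3 + 5*λ^2 + 6.07*λ + 0.558 = 0.
Factor: (λ + 1.8)(λ + 3.1)(λ + 0.1) = 0.
Roots: -0.1, -1.8, -3.1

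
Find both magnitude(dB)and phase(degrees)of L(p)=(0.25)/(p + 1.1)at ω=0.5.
Substitute p = j*0.5: L(j0.5) = 0.188356 - 0.0856164j.
|L| = 20*log₁₀(sqrt(Re²+Im²)) = -13.68 dB.
∠L = atan2(Im, Re) = -24.44°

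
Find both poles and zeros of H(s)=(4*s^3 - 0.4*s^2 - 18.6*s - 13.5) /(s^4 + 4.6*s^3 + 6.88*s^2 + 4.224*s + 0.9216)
Set denominator = 0: s^4 + 4.6*s^3 + 6.88*s^2 + 4.224*s + 0.9216 = (s + 0.8)(s + 0.6)(s + 2.4)(s + 0.8) = 0 → Poles: -0.6, -0.8, -0.8, -2.4
Set numerator = 0: 4*s^3 - 0.4*s^2 - 18.6*s - 13.5 = 4*(s + 1.5)(s + 0.9)(s - 2.5) = 0 → Zeros: -0.9, -1.5, 2.5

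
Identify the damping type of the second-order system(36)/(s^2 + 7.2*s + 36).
Standard form: ωn²/(s²+2ζωn·s+ωn²) gives ωn=6, ζ=0.6.
Underdamped (ζ = 0.6 < 1)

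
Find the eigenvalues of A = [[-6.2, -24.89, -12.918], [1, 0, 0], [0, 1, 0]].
Eigenvalues solve det(λI - A) = 0.
Characteristic polynomial: λ^3 + 6.2*λ^2 + 24.89*λ + 12.918 = 0.
Factor: (λ + 0.6)(λ^2 + 5.6*λ + 21.53) = 0.
Roots: -0.6, -2.8 + 3.7j, -2.8 - 3.7j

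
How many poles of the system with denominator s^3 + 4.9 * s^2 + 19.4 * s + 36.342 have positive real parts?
s^3 + 4.9*s^2 + 19.4*s + 36.342 = (s + 2.7)(s^2 + 2.2*s + 13.46). Poles: -1.1 + 3.5j, -1.1 - 3.5j, -2.7. RHP poles (Re>0): 0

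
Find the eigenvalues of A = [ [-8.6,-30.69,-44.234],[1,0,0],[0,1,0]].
Eigenvalues solve det(λI - A) = 0.
Characteristic polynomial: λ^3 + 8.6*λ^2 + 30.69*λ + 44.234 = 0.
Factor: (λ + 3.4)(λ^2 + 5.2*λ + 13.01) = 0.
Roots: -2.6 + 2.5j, -2.6 - 2.5j, -3.4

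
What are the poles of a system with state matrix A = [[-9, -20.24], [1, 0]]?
Eigenvalues solve det(λI - A) = 0.
Characteristic polynomial: λ^2 + 9*λ + 20.24 = 0.
Factor: (λ + 4.4)(λ + 4.6) = 0.
Roots: -4.4, -4.6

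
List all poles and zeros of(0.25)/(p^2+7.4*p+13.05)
Set denominator = 0: p^2 + 7.4*p + 13.05 = (p + 2.9)(p + 4.5) = 0 → Poles: -2.9, -4.5
Numerator is a nonzero constant (0.25) → Zeros: none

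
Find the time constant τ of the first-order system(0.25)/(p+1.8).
First-order system: τ = -1/pole. Pole = -1.8. τ = -1/(-1.8) = 0.5556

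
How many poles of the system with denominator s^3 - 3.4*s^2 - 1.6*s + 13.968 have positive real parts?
s^3 - 3.4*s^2 - 1.6*s + 13.968 = (s + 1.8)(s^2 - 5.2*s + 7.76). Poles: -1.8, 2.6 + 1j, 2.6 - 1j. RHP poles (Re>0): 2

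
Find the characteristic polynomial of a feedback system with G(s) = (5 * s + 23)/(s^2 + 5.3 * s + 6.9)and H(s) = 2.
Characteristic poly = G_den * H_den + G_num * H_num = (s^2 + 5.3*s + 6.9) + (10*s + 46) = s^2 + 15.3*s + 52.9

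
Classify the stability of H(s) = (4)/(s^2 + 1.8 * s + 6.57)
Denominator: s^2 + 1.8*s + 6.57. Poles: -0.9 + 2.4j, -0.9 - 2.4j. Stable (all poles in LHP)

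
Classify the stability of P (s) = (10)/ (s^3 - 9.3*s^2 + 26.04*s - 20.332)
Denominator: s^3 - 9.3*s^2 + 26.04*s - 20.332 = (s - 3.4)(s - 1.3)(s - 4.6). Poles: 1.3, 3.4, 4.6. Unstable (3 pole(s) in RHP)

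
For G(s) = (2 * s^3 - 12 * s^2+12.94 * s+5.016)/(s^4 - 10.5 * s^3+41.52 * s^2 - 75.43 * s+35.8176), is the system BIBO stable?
Denominator: s^4 - 10.5*s^3 + 41.52*s^2 - 75.43*s + 35.8176 = (s - 0.7)(s - 4.8)(s^2 - 5*s + 10.66). Poles: 0.7, 2.5 + 2.1j, 2.5 - 2.1j, 4.8. All Re(p)<0: No (unstable)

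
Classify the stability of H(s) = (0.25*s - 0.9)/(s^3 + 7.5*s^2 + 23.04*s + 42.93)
Denominator: s^3 + 7.5*s^2 + 23.04*s + 42.93 = (s + 4.5)(s^2 + 3*s + 9.54). Poles: -1.5 + 2.7j, -1.5 - 2.7j, -4.5. Stable (all poles in LHP)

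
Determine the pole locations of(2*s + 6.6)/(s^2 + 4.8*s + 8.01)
Set denominator = 0: s^2 + 4.8*s + 8.01 = 0 → Poles: -2.4 + 1.5j, -2.4 - 1.5j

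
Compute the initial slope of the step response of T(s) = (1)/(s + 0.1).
IVT: y'(0⁺) = lim_{s→∞} s²·Y(s) = lim_{s→∞} s·T(s).
deg(num) = 0, deg(den) = 1, relative degree = 1, so s·T(s) → (leading num)/(leading den) = 1/1 = 1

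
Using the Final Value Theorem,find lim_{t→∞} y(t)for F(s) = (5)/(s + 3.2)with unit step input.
FVT: lim_{t→∞} y(t) = lim_{s→0} s*Y(s) where Y(s) = F(s)/s.
= lim_{s→0} F(s) = F(0) = num(0)/den(0) = 5/3.2 = 1.562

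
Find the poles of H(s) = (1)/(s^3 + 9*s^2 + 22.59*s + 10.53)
Set denominator = 0: s^3 + 9*s^2 + 22.59*s + 10.53 = (s + 3.9)(s + 0.6)(s + 4.5) = 0 → Poles: -0.6, -3.9, -4.5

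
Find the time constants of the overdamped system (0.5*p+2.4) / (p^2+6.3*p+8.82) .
Overdamped: real poles at -2.1, -4.2. τ = -1/pole → τ₁ = 0.4762, τ₂ = 0.2381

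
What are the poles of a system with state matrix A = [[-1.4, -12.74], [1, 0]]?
Eigenvalues solve det(λI - A) = 0.
Characteristic polynomial: λ^2 + 1.4*λ + 12.74 = 0.
Roots: -0.7 + 3.5j, -0.7 - 3.5j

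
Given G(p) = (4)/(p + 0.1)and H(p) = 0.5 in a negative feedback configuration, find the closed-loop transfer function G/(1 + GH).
Closed-loop T = G/(1+GH).
Numerator: G_num * H_den = 4.
Denominator: G_den * H_den + G_num * H_num = (p + 0.1) + (2) = p + 2.1.
T(p) = (4)/(p + 2.1)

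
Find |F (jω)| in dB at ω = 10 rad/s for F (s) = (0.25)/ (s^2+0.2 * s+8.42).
Substitute s = j*10: F(j10) = -0.00272855 - 5.95884e-05j.
|F(j10)| = sqrt(Re² + Im²) = 0.002729.
20*log₁₀(0.002729) = -51.28 dB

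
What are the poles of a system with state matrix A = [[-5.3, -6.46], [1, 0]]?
Eigenvalues solve det(λI - A) = 0.
Characteristic polynomial: λ^2 + 5.3*λ + 6.46 = 0.
Factor: (λ + 1.9)(λ + 3.4) = 0.
Roots: -1.9, -3.4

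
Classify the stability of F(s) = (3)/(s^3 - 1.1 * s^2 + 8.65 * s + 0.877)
Denominator: s^3 - 1.1*s^2 + 8.65*s + 0.877 = (s + 0.1)(s^2 - 1.2*s + 8.77). Poles: -0.1, 0.6 + 2.9j, 0.6 - 2.9j. Unstable (2 pole(s) in RHP)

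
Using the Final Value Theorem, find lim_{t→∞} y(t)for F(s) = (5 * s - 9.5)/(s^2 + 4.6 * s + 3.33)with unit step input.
FVT: lim_{t→∞} y(t) = lim_{s→0} s*Y(s) where Y(s) = F(s)/s.
= lim_{s→0} F(s) = F(0) = num(0)/den(0) = -9.5/3.33 = -2.853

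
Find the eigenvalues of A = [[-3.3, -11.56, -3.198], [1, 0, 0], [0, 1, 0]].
Eigenvalues solve det(λI - A) = 0.
Characteristic polynomial: λ^3 + 3.3*λ^2 + 11.56*λ + 3.198 = 0.
Factor: (λ + 0.3)(λ^2 + 3*λ + 10.66) = 0.
Roots: -0.3, -1.5 + 2.9j, -1.5 - 2.9j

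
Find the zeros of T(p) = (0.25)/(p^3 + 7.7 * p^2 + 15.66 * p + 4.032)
Numerator is a nonzero constant (0.25) → Zeros: none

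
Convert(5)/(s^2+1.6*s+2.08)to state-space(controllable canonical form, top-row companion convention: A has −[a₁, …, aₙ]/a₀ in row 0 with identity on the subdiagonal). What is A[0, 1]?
Reachable canonical form for den = s^2 + 1.6*s + 2.08: top row of A = -[a₁,a₂,...,aₙ]/a₀, ones on the subdiagonal, zeros elsewhere.
A = [[-1.6, -2.08], [1, 0]].
A[0,1] = -2.08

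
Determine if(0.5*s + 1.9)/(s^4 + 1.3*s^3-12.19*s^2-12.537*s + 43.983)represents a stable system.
Denominator: s^4 + 1.3*s^3 - 12.19*s^2 - 12.537*s + 43.983 = (s - 2.7)(s - 1.8)(s^2 + 5.8*s + 9.05). Poles: -2.9 + 0.8j, -2.9 - 0.8j, 1.8, 2.7. All Re(p)<0: No (unstable)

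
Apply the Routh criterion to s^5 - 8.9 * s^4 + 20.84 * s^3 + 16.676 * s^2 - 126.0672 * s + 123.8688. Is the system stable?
Routh array:
s^5: [1, 20.84, -126.0672]; s^4: [-8.9, 16.676, 123.8688]; s^3: [22.7137, -112.149]; s^2: [-27.2679, 123.8688]; s^1: [-8.96877]; s^0: [123.8688]
First column: [1, -8.9, 22.7137, -27.2679, -8.96877, 123.8688]. Sign changes = 4.
No, unstable (4 RHP root(s))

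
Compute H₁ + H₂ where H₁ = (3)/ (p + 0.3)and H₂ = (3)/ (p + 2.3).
Parallel: H = H₁ + H₂ = (n₁·d₂ + n₂·d₁)/(d₁·d₂).
n₁·d₂ = 3*p + 6.9. n₂·d₁ = 3*p + 0.9. Sum = 6*p + 7.8. d₁·d₂ = p^2 + 2.6*p + 0.69.
H(p) = (6*p + 7.8)/(p^2 + 2.6*p + 0.69)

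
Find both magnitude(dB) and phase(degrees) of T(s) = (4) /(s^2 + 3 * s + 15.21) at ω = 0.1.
Substitute s = j*0.1: T(j0.1) = 0.263055 - 0.00519188j.
|T| = 20*log₁₀(sqrt(Re²+Im²)) = -11.60 dB.
∠T = atan2(Im, Re) = -1.13°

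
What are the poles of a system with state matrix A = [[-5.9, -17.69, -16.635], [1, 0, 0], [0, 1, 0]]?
Eigenvalues solve det(λI - A) = 0.
Characteristic polynomial: λ^3 + 5.9*λ^2 + 17.69*λ + 16.635 = 0.
Factor: (λ + 1.5)(λ^2 + 4.4*λ + 11.09) = 0.
Roots: -1.5, -2.2 + 2.5j, -2.2 - 2.5j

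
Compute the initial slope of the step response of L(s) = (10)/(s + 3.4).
IVT: y'(0⁺) = lim_{s→∞} s²·Y(s) = lim_{s→∞} s·L(s).
deg(num) = 0, deg(den) = 1, relative degree = 1, so s·L(s) → (leading num)/(leading den) = 10/1 = 10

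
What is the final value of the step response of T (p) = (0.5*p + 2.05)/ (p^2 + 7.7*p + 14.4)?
FVT: lim_{t→∞} y(t) = lim_{p→0} p*Y(p) where Y(p) = T(p)/p.
= lim_{p→0} T(p) = T(0) = num(0)/den(0) = 2.05/14.4 = 0.1424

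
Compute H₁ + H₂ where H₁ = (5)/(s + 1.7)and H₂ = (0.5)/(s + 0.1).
Parallel: H = H₁ + H₂ = (n₁·d₂ + n₂·d₁)/(d₁·d₂).
n₁·d₂ = 5*s + 0.5. n₂·d₁ = 0.5*s + 0.85. Sum = 5.5*s + 1.35. d₁·d₂ = s^2 + 1.8*s + 0.17.
H(s) = (5.5*s + 1.35)/(s^2 + 1.8*s + 0.17)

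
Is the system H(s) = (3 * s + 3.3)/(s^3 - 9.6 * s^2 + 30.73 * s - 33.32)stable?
Denominator: s^3 - 9.6*s^2 + 30.73*s - 33.32 = (s - 4)(s^2 - 5.6*s + 8.33). Poles: 2.8 + 0.7j, 2.8 - 0.7j, 4. All Re(p)<0: No (unstable)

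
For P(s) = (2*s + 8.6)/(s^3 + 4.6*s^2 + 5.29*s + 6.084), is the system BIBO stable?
Denominator: s^3 + 4.6*s^2 + 5.29*s + 6.084 = (s + 3.6)(s^2 + s + 1.69). Poles: -0.5 + 1.2j, -0.5 - 1.2j, -3.6. All Re(p)<0: Yes (stable)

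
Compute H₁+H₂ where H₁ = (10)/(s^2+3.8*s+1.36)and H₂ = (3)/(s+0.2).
Parallel: H = H₁ + H₂ = (n₁·d₂ + n₂·d₁)/(d₁·d₂).
n₁·d₂ = 10*s + 2. n₂·d₁ = 3*s^2 + 11.4*s + 4.08. Sum = 3*s^2 + 21.4*s + 6.08. d₁·d₂ = s^3 + 4*s^2 + 2.12*s + 0.272.
H(s) = (3*s^2 + 21.4*s + 6.08)/(s^3 + 4*s^2 + 2.12*s + 0.272)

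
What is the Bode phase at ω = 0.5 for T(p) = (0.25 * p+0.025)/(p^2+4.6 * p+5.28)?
Substitute p = j*0.5: T(j0.5) = 0.0135089 + 0.0186739j.
∠T(j0.5) = atan2(Im, Re) = atan2(0.0186739, 0.0135089) = 54.12°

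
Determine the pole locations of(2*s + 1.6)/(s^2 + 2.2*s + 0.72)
Set denominator = 0: s^2 + 2.2*s + 0.72 = (s + 1.8)(s + 0.4) = 0 → Poles: -0.4, -1.8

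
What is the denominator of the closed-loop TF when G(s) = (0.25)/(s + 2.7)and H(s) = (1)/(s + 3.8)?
Characteristic poly = G_den * H_den + G_num * H_num = (s^2 + 6.5*s + 10.26) + (0.25) = s^2 + 6.5*s + 10.51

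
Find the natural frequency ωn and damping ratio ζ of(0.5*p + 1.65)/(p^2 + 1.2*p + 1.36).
Underdamped: complex pole -0.6 + 1j. ωn = |pole| = 1.166, ζ = -Re(pole)/ωn = 0.5145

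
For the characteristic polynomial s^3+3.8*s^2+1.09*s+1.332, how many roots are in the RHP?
s^3 + 3.8*s^2 + 1.09*s + 1.332 = (s + 3.6)(s^2 + 0.2*s + 0.37). Poles: -0.1 + 0.6j, -0.1 - 0.6j, -3.6. RHP poles (Re>0): 0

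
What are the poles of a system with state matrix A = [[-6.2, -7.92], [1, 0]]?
Eigenvalues solve det(λI - A) = 0.
Characteristic polynomial: λ^2 + 6.2*λ + 7.92 = 0.
Factor: (λ + 4.4)(λ + 1.8) = 0.
Roots: -1.8, -4.4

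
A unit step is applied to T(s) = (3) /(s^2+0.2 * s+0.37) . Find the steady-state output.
FVT: lim_{t→∞} y(t) = lim_{s→0} s*Y(s) where Y(s) = T(s)/s.
= lim_{s→0} T(s) = T(0) = num(0)/den(0) = 3/0.37 = 8.108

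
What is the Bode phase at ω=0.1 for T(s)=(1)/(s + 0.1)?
Substitute s = j*0.1: T(j0.1) = 5 - 5j.
∠T(j0.1) = atan2(Im, Re) = atan2(-5, 5) = -45.00°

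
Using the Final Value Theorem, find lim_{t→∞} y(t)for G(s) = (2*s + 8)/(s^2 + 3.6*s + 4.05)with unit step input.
FVT: lim_{t→∞} y(t) = lim_{s→0} s*Y(s) where Y(s) = G(s)/s.
= lim_{s→0} G(s) = G(0) = num(0)/den(0) = 8/4.05 = 1.975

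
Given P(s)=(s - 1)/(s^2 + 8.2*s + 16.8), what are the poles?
Set denominator = 0: s^2 + 8.2*s + 16.8 = (s + 4.2)(s + 4) = 0 → Poles: -4, -4.2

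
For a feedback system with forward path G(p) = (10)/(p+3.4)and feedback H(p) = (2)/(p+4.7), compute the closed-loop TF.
Closed-loop T = G/(1+GH).
Numerator: G_num * H_den = 10*p + 47.
Denominator: G_den * H_den + G_num * H_num = (p^2 + 8.1*p + 15.98) + (20) = p^2 + 8.1*p + 35.98.
T(p) = (10*p + 47)/(p^2 + 8.1*p + 35.98)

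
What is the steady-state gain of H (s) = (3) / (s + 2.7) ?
DC gain = H(0) = num(0)/den(0) = 3/2.7 = 1.111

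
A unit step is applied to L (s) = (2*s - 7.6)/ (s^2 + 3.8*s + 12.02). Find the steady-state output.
FVT: lim_{t→∞} y(t) = lim_{s→0} s*Y(s) where Y(s) = L(s)/s.
= lim_{s→0} L(s) = L(0) = num(0)/den(0) = -7.6/12.02 = -0.6323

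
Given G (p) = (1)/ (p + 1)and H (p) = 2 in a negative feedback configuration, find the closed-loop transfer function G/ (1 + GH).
Closed-loop T = G/(1+GH).
Numerator: G_num * H_den = 1.
Denominator: G_den * H_den + G_num * H_num = (p + 1) + (2) = p + 3.
T(p) = (1)/(p + 3)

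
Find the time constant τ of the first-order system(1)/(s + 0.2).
First-order system: τ = -1/pole. Pole = -0.2. τ = -1/(-0.2) = 5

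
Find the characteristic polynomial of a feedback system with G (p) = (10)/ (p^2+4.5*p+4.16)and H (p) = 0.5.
Characteristic poly = G_den * H_den + G_num * H_num = (p^2 + 4.5*p + 4.16) + (5) = p^2 + 4.5*p + 9.16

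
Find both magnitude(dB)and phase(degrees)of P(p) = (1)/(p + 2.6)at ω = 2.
Substitute p = j*2: P(j2) = 0.241636 - 0.185874j.
|P| = 20*log₁₀(sqrt(Re²+Im²)) = -10.32 dB.
∠P = atan2(Im, Re) = -37.57°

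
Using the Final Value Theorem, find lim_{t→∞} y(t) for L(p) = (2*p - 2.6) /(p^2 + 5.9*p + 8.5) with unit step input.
FVT: lim_{t→∞} y(t) = lim_{p→0} p*Y(p) where Y(p) = L(p)/p.
= lim_{p→0} L(p) = L(0) = num(0)/den(0) = -2.6/8.5 = -0.3059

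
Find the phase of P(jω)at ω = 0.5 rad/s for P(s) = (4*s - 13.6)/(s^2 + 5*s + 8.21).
Substitute s = j*0.5: P(j0.5) = -1.48332 + 0.717122j.
∠P(j0.5) = atan2(Im, Re) = atan2(0.717122, -1.48332) = 154.20°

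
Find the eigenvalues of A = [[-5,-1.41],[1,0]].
Eigenvalues solve det(λI - A) = 0.
Characteristic polynomial: λ^2 + 5*λ + 1.41 = 0.
Factor: (λ + 4.7)(λ + 0.3) = 0.
Roots: -0.3, -4.7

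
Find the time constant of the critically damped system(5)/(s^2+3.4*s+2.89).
Critically damped (ζ = 1): repeated real pole at -1.7, -1.7. τ = -1/pole = 0.5882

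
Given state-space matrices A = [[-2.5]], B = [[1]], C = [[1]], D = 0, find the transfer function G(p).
G(p) = C(pI - A)⁻¹B + D.
Characteristic polynomial det(pI - A) = p + 2.5.
Numerator from C·adj(pI-A)·B + D·det(pI-A) = 1.
G(p) = (1)/(p + 2.5)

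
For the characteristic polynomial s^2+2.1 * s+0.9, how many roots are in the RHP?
s^2 + 2.1*s + 0.9 = (s + 0.6)(s + 1.5). Poles: -0.6, -1.5. RHP poles (Re>0): 0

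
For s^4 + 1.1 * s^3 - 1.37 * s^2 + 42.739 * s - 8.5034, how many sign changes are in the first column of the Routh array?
Routh array:
s^4: [1, -1.37, -8.5034]; s^3: [1.1, 42.739]; s^2: [-40.2236, -8.5034]; s^1: [42.5065]; s^0: [-8.5034]
First column: [1, 1.1, -40.2236, 42.5065, -8.5034]. Sign changes = 3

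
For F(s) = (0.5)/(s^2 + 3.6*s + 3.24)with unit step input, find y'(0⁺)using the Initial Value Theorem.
IVT: y'(0⁺) = lim_{s→∞} s²·Y(s) = lim_{s→∞} s·F(s).
deg(num) = 0, deg(den) = 2, relative degree = 2 ≥ 2, so s·F(s) → 0. Initial slope = 0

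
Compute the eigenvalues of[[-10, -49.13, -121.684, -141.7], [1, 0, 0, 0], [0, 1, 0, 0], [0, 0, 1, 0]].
Eigenvalues solve det(λI - A) = 0.
Characteristic polynomial: λ^4 + 10*λ^3 + 49.13*λ^2 + 121.684*λ + 141.7 = 0.
Factor: (λ^2 + 5.2*λ + 10)(λ^2 + 4.8*λ + 14.17) = 0.
Roots: -2.4 + 2.9j, -2.4 - 2.9j, -2.6 + 1.8j, -2.6 - 1.8j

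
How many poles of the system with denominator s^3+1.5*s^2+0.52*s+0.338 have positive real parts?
s^3 + 1.5*s^2 + 0.52*s + 0.338 = (s + 1.3)(s^2 + 0.2*s + 0.26). Poles: -0.1 + 0.5j, -0.1 - 0.5j, -1.3. RHP poles (Re>0): 0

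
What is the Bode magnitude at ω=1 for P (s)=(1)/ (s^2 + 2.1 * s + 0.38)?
Substitute s = j*1: P(j1) = -0.129318 - 0.438011j.
|P(j1)| = sqrt(Re² + Im²) = 0.4567.
20*log₁₀(0.4567) = -6.81 dB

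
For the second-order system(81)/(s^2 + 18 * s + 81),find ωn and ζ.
Standard form: ωn²/(s²+2ζωn·s+ωn²).
const=81=ωn² → ωn=9, s coeff=18=2ζωn → ζ=1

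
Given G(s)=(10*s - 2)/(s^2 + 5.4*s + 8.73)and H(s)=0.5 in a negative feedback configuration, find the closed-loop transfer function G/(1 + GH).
Closed-loop T = G/(1+GH).
Numerator: G_num * H_den = 10*s - 2.
Denominator: G_den * H_den + G_num * H_num = (s^2 + 5.4*s + 8.73) + (5*s - 1) = s^2 + 10.4*s + 7.73.
T(s) = (10*s - 2)/(s^2 + 10.4*s + 7.73)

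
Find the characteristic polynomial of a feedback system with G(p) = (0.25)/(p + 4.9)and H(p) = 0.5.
Characteristic poly = G_den * H_den + G_num * H_num = (p + 4.9) + (0.125) = p + 5.025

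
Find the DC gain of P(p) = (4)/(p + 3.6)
DC gain = P(0) = num(0)/den(0) = 4/3.6 = 1.111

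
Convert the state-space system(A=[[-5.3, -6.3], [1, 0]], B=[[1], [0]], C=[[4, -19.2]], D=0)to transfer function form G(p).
G(p) = C(pI - A)⁻¹B + D.
Characteristic polynomial det(pI - A) = p^2 + 5.3*p + 6.3.
Numerator from C·adj(pI-A)·B + D·det(pI-A) = 4*p - 19.2.
G(p) = (4*p - 19.2)/(p^2 + 5.3*p + 6.3)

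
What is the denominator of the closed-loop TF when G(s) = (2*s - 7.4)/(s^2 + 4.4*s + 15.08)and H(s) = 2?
Characteristic poly = G_den * H_den + G_num * H_num = (s^2 + 4.4*s + 15.08) + (4*s - 14.8) = s^2 + 8.4*s + 0.28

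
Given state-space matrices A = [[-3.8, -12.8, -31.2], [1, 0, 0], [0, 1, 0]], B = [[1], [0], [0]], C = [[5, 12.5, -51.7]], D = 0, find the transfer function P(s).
P(s) = C(sI - A)⁻¹B + D.
Characteristic polynomial det(sI - A) = s^3 + 3.8*s^2 + 12.8*s + 31.2.
Numerator from C·adj(sI-A)·B + D·det(sI-A) = 5*s^2 + 12.5*s - 51.7.
P(s) = (5*s^2 + 12.5*s - 51.7)/(s^3 + 3.8*s^2 + 12.8*s + 31.2)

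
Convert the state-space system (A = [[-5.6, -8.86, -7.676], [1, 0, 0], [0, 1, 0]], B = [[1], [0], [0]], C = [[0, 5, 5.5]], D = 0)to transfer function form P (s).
P(s) = C(sI - A)⁻¹B + D.
Characteristic polynomial det(sI - A) = s^3 + 5.6*s^2 + 8.86*s + 7.676.
Numerator from C·adj(sI-A)·B + D·det(sI-A) = 5*s + 5.5.
P(s) = (5*s + 5.5)/(s^3 + 5.6*s^2 + 8.86*s + 7.676)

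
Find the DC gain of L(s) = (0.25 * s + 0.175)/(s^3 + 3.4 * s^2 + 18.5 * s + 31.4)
DC gain = L(0) = num(0)/den(0) = 0.175/31.4 = 0.005573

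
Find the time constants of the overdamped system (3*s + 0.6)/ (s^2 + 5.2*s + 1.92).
Overdamped: real poles at -4.8, -0.4. τ = -1/pole → τ₁ = 0.2083, τ₂ = 2.5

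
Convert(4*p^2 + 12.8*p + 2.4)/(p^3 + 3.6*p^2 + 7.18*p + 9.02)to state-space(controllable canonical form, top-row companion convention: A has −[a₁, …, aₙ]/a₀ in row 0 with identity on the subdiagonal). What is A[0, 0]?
Reachable canonical form for den = p^3 + 3.6*p^2 + 7.18*p + 9.02: top row of A = -[a₁,a₂,...,aₙ]/a₀, ones on the subdiagonal, zeros elsewhere.
A = [[-3.6, -7.18, -9.02], [1, 0, 0], [0, 1, 0]].
A[0,0] = -3.6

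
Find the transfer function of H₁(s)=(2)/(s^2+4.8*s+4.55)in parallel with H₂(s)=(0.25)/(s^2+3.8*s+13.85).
Parallel: H = H₁ + H₂ = (n₁·d₂ + n₂·d₁)/(d₁·d₂).
n₁·d₂ = 2*s^2 + 7.6*s + 27.7. n₂·d₁ = 0.25*s^2 + 1.2*s + 1.1375. Sum = 2.25*s^2 + 8.8*s + 28.8375. d₁·d₂ = s^4 + 8.6*s^3 + 36.64*s^2 + 83.77*s + 63.0175.
H(s) = (2.25*s^2 + 8.8*s + 28.8375)/(s^4 + 8.6*s^3 + 36.64*s^2 + 83.77*s + 63.0175)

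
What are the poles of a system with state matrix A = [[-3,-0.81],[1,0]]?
Eigenvalues solve det(λI - A) = 0.
Characteristic polynomial: λ^2 + 3*λ + 0.81 = 0.
Factor: (λ + 0.3)(λ + 2.7) = 0.
Roots: -0.3, -2.7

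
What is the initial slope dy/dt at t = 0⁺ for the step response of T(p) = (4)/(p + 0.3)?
IVT: y'(0⁺) = lim_{p→∞} p²·Y(p) = lim_{p→∞} p·T(p).
deg(num) = 0, deg(den) = 1, relative degree = 1, so p·T(p) → (leading num)/(leading den) = 4/1 = 4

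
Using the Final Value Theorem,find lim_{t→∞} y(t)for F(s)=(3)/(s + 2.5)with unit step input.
FVT: lim_{t→∞} y(t) = lim_{s→0} s*Y(s) where Y(s) = F(s)/s.
= lim_{s→0} F(s) = F(0) = num(0)/den(0) = 3/2.5 = 1.2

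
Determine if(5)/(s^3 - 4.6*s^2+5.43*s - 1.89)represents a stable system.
Denominator: s^3 - 4.6*s^2 + 5.43*s - 1.89 = (s - 0.7)(s - 3)(s - 0.9). Poles: 0.7, 0.9, 3. All Re(p)<0: No (unstable)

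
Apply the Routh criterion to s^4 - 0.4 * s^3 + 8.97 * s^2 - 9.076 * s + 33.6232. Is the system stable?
Routh array:
s^4: [1, 8.97, 33.6232]; s^3: [-0.4, -9.076]; s^2: [-13.72, 33.6232]; s^1: [-10.0563]; s^0: [33.6232]
First column: [1, -0.4, -13.72, -10.0563, 33.6232]. Sign changes = 2.
No, unstable (2 RHP root(s))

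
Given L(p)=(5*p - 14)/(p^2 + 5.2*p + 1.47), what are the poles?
Set denominator = 0: p^2 + 5.2*p + 1.47 = (p + 4.9)(p + 0.3) = 0 → Poles: -0.3, -4.9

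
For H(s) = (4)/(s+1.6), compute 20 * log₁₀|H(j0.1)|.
Substitute s = j*0.1: H(j0.1) = 2.49027 - 0.155642j.
|H(j0.1)| = sqrt(Re² + Im²) = 2.495.
20*log₁₀(2.495) = 7.94 dB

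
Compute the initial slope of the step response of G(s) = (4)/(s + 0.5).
IVT: y'(0⁺) = lim_{s→∞} s²·Y(s) = lim_{s→∞} s·G(s).
deg(num) = 0, deg(den) = 1, relative degree = 1, so s·G(s) → (leading num)/(leading den) = 4/1 = 4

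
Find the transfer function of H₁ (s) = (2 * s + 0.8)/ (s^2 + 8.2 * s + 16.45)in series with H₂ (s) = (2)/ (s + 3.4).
Series: H = H₁ · H₂ = (n₁·n₂)/(d₁·d₂).
Num: n₁·n₂ = 4*s + 1.6. Den: d₁·d₂ = s^3 + 11.6*s^2 + 44.33*s + 55.93.
H(s) = (4*s + 1.6)/(s^3 + 11.6*s^2 + 44.33*s + 55.93)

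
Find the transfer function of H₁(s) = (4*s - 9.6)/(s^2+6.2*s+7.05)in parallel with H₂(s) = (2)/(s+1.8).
Parallel: H = H₁ + H₂ = (n₁·d₂ + n₂·d₁)/(d₁·d₂).
n₁·d₂ = 4*s^2 - 2.4*s - 17.28. n₂·d₁ = 2*s^2 + 12.4*s + 14.1. Sum = 6*s^2 + 10*s - 3.18. d₁·d₂ = s^3 + 8*s^2 + 18.21*s + 12.69.
H(s) = (6*s^2 + 10*s - 3.18)/(s^3 + 8*s^2 + 18.21*s + 12.69)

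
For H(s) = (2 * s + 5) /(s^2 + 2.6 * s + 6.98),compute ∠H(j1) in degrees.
Substitute s = j*1: H(j1) = 0.825486 - 0.0244588j.
∠H(j1) = atan2(Im, Re) = atan2(-0.0244588, 0.825486) = -1.70°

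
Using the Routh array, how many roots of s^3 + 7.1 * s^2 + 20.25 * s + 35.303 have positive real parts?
Routh array:
s^3: [1, 20.25]; s^2: [7.1, 35.303]; s^1: [15.2777]; s^0: [35.303]
First column: [1, 7.1, 15.2777, 35.303]. Sign changes = RHP roots = 0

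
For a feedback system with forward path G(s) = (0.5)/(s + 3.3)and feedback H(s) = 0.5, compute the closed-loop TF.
Closed-loop T = G/(1+GH).
Numerator: G_num * H_den = 0.5.
Denominator: G_den * H_den + G_num * H_num = (s + 3.3) + (0.25) = s + 3.55.
T(s) = (0.5)/(s + 3.55)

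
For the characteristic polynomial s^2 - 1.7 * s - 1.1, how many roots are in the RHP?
s^2 - 1.7*s - 1.1 = (s - 2.2)(s + 0.5). Poles: -0.5, 2.2. RHP poles (Re>0): 1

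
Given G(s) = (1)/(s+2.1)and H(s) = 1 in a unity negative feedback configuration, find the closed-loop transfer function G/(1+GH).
Closed-loop T = G/(1+GH).
Numerator: G_num * H_den = 1.
Denominator: G_den * H_den + G_num * H_num = (s + 2.1) + (1) = s + 3.1.
T(s) = (1)/(s + 3.1)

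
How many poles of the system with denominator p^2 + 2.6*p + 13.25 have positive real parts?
Poles: -1.3 + 3.4j, -1.3 - 3.4j. RHP poles (Re>0): 0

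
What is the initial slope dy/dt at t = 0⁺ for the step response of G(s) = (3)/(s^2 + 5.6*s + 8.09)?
IVT: y'(0⁺) = lim_{s→∞} s²·Y(s) = lim_{s→∞} s·G(s).
deg(num) = 0, deg(den) = 2, relative degree = 2 ≥ 2, so s·G(s) → 0. Initial slope = 0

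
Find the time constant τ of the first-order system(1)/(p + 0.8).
First-order system: τ = -1/pole. Pole = -0.8. τ = -1/(-0.8) = 1.25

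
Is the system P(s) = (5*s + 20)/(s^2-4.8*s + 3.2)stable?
Denominator: s^2 - 4.8*s + 3.2 = (s - 4)(s - 0.8). Poles: 0.8, 4. All Re(p)<0: No (unstable)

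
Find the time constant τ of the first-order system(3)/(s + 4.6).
First-order system: τ = -1/pole. Pole = -4.6. τ = -1/(-4.6) = 0.2174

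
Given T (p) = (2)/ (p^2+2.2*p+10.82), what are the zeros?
Numerator is a nonzero constant (2) → Zeros: none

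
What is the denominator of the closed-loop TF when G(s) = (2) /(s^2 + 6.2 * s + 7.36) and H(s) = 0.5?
Characteristic poly = G_den * H_den + G_num * H_num = (s^2 + 6.2*s + 7.36) + (1) = s^2 + 6.2*s + 8.36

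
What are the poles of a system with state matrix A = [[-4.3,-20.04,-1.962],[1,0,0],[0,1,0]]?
Eigenvalues solve det(λI - A) = 0.
Characteristic polynomial: λ^3 + 4.3*λ^2 + 20.04*λ + 1.962 = 0.
Factor: (λ + 0.1)(λ^2 + 4.2*λ + 19.62) = 0.
Roots: -0.1, -2.1 + 3.9j, -2.1 - 3.9j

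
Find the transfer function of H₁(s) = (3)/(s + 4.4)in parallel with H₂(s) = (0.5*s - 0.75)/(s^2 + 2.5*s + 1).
Parallel: H = H₁ + H₂ = (n₁·d₂ + n₂·d₁)/(d₁·d₂).
n₁·d₂ = 3*s^2 + 7.5*s + 3. n₂·d₁ = 0.5*s^2 + 1.45*s - 3.3. Sum = 3.5*s^2 + 8.95*s - 0.3. d₁·d₂ = s^3 + 6.9*s^2 + 12*s + 4.4.
H(s) = (3.5*s^2 + 8.95*s - 0.3)/(s^3 + 6.9*s^2 + 12*s + 4.4)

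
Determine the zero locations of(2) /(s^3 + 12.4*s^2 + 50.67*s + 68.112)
Numerator is a nonzero constant (2) → Zeros: none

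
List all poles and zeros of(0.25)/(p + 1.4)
Set denominator = 0: p + 1.4 = 0 → Poles: -1.4
Numerator is a nonzero constant (0.25) → Zeros: none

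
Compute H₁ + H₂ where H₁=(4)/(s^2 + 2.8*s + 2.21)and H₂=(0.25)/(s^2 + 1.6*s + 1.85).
Parallel: H = H₁ + H₂ = (n₁·d₂ + n₂·d₁)/(d₁·d₂).
n₁·d₂ = 4*s^2 + 6.4*s + 7.4. n₂·d₁ = 0.25*s^2 + 0.7*s + 0.5525. Sum = 4.25*s^2 + 7.1*s + 7.9525. d₁·d₂ = s^4 + 4.4*s^3 + 8.54*s^2 + 8.716*s + 4.0885.
H(s) = (4.25*s^2 + 7.1*s + 7.9525)/(s^4 + 4.4*s^3 + 8.54*s^2 + 8.716*s + 4.0885)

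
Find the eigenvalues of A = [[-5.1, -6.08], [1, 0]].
Eigenvalues solve det(λI - A) = 0.
Characteristic polynomial: λ^2 + 5.1*λ + 6.08 = 0.
Factor: (λ + 3.2)(λ + 1.9) = 0.
Roots: -1.9, -3.2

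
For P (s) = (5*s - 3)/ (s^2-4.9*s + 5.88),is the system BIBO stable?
Denominator: s^2 - 4.9*s + 5.88 = (s - 2.8)(s - 2.1). Poles: 2.1, 2.8. All Re(p)<0: No (unstable)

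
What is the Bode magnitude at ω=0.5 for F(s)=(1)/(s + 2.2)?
Substitute s = j*0.5: F(j0.5) = 0.43222 - 0.0982318j.
|F(j0.5)| = sqrt(Re² + Im²) = 0.4432.
20*log₁₀(0.4432) = -7.07 dB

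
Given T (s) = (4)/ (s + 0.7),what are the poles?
Set denominator = 0: s + 0.7 = 0 → Poles: -0.7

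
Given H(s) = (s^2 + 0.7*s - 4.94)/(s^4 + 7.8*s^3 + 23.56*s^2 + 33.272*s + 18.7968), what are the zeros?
Set numerator = 0: s^2 + 0.7*s - 4.94 = (s + 2.6)(s - 1.9) = 0 → Zeros: -2.6, 1.9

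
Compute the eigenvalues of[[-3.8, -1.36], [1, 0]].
Eigenvalues solve det(λI - A) = 0.
Characteristic polynomial: λ^2 + 3.8*λ + 1.36 = 0.
Factor: (λ + 3.4)(λ + 0.4) = 0.
Roots: -0.4, -3.4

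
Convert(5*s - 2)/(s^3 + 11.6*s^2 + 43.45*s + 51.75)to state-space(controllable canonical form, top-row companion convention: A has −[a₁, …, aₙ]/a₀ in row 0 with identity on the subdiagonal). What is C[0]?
Reachable canonical form: C = numerator coefficients (right-aligned, zero-padded to length n).
num = 5*s - 2, C = [[0, 5, -2]].
C[0] = 0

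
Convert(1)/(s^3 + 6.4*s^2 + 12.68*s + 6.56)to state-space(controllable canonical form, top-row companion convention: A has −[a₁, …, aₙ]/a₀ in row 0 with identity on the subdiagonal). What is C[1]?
Reachable canonical form: C = numerator coefficients (right-aligned, zero-padded to length n).
num = 1, C = [[0, 0, 1]].
C[1] = 0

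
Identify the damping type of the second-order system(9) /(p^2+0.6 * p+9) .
Standard form: ωn²/(p²+2ζωn·p+ωn²) gives ωn=3, ζ=0.1.
Underdamped (ζ = 0.1 < 1)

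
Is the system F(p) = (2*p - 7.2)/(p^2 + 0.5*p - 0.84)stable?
Denominator: p^2 + 0.5*p - 0.84 = (p - 0.7)(p + 1.2). Poles: -1.2, 0.7. All Re(p)<0: No (unstable)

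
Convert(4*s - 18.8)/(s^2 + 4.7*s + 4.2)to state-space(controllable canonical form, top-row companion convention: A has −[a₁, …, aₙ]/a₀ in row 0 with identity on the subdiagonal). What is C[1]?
Reachable canonical form: C = numerator coefficients (right-aligned, zero-padded to length n).
num = 4*s - 18.8, C = [[4, -18.8]].
C[1] = -18.8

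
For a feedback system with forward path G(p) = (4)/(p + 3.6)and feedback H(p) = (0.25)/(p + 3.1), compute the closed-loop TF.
Closed-loop T = G/(1+GH).
Numerator: G_num * H_den = 4*p + 12.4.
Denominator: G_den * H_den + G_num * H_num = (p^2 + 6.7*p + 11.16) + (1) = p^2 + 6.7*p + 12.16.
T(p) = (4*p + 12.4)/(p^2 + 6.7*p + 12.16)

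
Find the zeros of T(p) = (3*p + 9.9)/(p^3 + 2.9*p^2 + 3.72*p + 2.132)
Set numerator = 0: 3*p + 9.9 = 0 → Zeros: -3.3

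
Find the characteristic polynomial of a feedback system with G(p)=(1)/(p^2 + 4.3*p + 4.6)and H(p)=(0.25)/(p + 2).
Characteristic poly = G_den * H_den + G_num * H_num = (p^3 + 6.3*p^2 + 13.2*p + 9.2) + (0.25) = p^3 + 6.3*p^2 + 13.2*p + 9.45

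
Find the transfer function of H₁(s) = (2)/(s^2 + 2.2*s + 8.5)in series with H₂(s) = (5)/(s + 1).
Series: H = H₁ · H₂ = (n₁·n₂)/(d₁·d₂).
Num: n₁·n₂ = 10. Den: d₁·d₂ = s^3 + 3.2*s^2 + 10.7*s + 8.5.
H(s) = (10)/(s^3 + 3.2*s^2 + 10.7*s + 8.5)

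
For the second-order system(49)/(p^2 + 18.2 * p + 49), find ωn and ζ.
Standard form: ωn²/(p²+2ζωn·p+ωn²).
const=49=ωn² → ωn=7, p coeff=18.2=2ζωn → ζ=1.3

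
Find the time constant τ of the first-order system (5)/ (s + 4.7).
First-order system: τ = -1/pole. Pole = -4.7. τ = -1/(-4.7) = 0.2128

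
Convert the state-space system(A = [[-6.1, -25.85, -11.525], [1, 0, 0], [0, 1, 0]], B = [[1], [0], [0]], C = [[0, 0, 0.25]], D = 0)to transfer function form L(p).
L(p) = C(pI - A)⁻¹B + D.
Characteristic polynomial det(pI - A) = p^3 + 6.1*p^2 + 25.85*p + 11.525.
Numerator from C·adj(pI-A)·B + D·det(pI-A) = 0.25.
L(p) = (0.25)/(p^3 + 6.1*p^2 + 25.85*p + 11.525)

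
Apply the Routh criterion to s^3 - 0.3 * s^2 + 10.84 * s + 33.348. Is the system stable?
Routh array:
s^3: [1, 10.84]; s^2: [-0.3, 33.348]; s^1: [122]; s^0: [33.348]
First column: [1, -0.3, 122, 33.348]. Sign changes = 2.
No, unstable (2 RHP root(s))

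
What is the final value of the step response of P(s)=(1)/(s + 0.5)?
FVT: lim_{t→∞} y(t) = lim_{s→0} s*Y(s) where Y(s) = P(s)/s.
= lim_{s→0} P(s) = P(0) = num(0)/den(0) = 1/0.5 = 2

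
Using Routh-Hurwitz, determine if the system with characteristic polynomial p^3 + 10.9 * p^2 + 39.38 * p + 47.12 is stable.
Routh array:
p^3: [1, 39.38]; p^2: [10.9, 47.12]; p^1: [35.0571]; p^0: [47.12]
First column: [1, 10.9, 35.0571, 47.12]. Sign changes = 0.
Yes, stable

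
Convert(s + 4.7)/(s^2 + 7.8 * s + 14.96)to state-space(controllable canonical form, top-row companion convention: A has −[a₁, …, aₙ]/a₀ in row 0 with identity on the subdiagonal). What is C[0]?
Reachable canonical form: C = numerator coefficients (right-aligned, zero-padded to length n).
num = s + 4.7, C = [[1, 4.7]].
C[0] = 1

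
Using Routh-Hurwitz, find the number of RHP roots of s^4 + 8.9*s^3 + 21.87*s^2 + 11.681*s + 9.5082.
Routh array:
s^4: [1, 21.87, 9.5082]; s^3: [8.9, 11.681]; s^2: [20.5575, 9.5082]; s^1: [7.5646]; s^0: [9.5082]
First column: [1, 8.9, 20.5575, 7.5646, 9.5082]. Sign changes = RHP roots = 0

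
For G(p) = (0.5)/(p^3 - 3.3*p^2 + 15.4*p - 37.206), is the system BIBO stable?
Denominator: p^3 - 3.3*p^2 + 15.4*p - 37.206 = (p - 2.7)(p^2 - 0.6*p + 13.78). Poles: 0.3 + 3.7j, 0.3 - 3.7j, 2.7. All Re(p)<0: No (unstable)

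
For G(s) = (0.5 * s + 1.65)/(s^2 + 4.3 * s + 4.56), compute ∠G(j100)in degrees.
Substitute s = j*100: G(j100) = 5.00284e-05 - 0.00500013j.
∠G(j100) = atan2(Im, Re) = atan2(-0.00500013, 5.00284e-05) = -89.43°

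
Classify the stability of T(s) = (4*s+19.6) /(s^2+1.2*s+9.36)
Denominator: s^2 + 1.2*s + 9.36. Poles: -0.6 + 3j, -0.6 - 3j. Stable (all poles in LHP)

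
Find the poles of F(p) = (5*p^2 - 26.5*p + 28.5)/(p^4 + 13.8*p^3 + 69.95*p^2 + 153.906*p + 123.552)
Set denominator = 0: p^4 + 13.8*p^3 + 69.95*p^2 + 153.906*p + 123.552 = (p + 4.5)(p + 2.2)(p + 3.9)(p + 3.2) = 0 → Poles: -2.2, -3.2, -3.9, -4.5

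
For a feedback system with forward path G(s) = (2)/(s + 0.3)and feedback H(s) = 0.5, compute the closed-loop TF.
Closed-loop T = G/(1+GH).
Numerator: G_num * H_den = 2.
Denominator: G_den * H_den + G_num * H_num = (s + 0.3) + (1) = s + 1.3.
T(s) = (2)/(s + 1.3)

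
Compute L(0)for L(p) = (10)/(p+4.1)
DC gain = L(0) = num(0)/den(0) = 10/4.1 = 2.439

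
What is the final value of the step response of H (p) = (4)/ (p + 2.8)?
FVT: lim_{t→∞} y(t) = lim_{p→0} p*Y(p) where Y(p) = H(p)/p.
= lim_{p→0} H(p) = H(0) = num(0)/den(0) = 4/2.8 = 1.429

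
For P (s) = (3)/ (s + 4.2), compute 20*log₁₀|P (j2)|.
Substitute s = j*2: P(j2) = 0.582255 - 0.277264j.
|P(j2)| = sqrt(Re² + Im²) = 0.6449.
20*log₁₀(0.6449) = -3.81 dB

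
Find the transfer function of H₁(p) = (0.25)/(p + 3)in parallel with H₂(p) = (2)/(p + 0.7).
Parallel: H = H₁ + H₂ = (n₁·d₂ + n₂·d₁)/(d₁·d₂).
n₁·d₂ = 0.25*p + 0.175. n₂·d₁ = 2*p + 6. Sum = 2.25*p + 6.175. d₁·d₂ = p^2 + 3.7*p + 2.1.
H(p) = (2.25*p + 6.175)/(p^2 + 3.7*p + 2.1)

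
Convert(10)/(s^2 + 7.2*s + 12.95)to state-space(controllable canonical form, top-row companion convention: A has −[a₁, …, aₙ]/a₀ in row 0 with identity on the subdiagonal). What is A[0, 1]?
Reachable canonical form for den = s^2 + 7.2*s + 12.95: top row of A = -[a₁,a₂,...,aₙ]/a₀, ones on the subdiagonal, zeros elsewhere.
A = [[-7.2, -12.95], [1, 0]].
A[0,1] = -12.95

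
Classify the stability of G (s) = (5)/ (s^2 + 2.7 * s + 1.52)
Denominator: s^2 + 2.7*s + 1.52 = (s + 1.9)(s + 0.8). Poles: -0.8, -1.9. Stable (all poles in LHP)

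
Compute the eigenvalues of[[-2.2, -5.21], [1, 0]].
Eigenvalues solve det(λI - A) = 0.
Characteristic polynomial: λ^2 + 2.2*λ + 5.21 = 0.
Roots: -1.1 + 2j, -1.1 - 2j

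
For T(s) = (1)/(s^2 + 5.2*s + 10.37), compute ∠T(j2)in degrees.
Substitute s = j*2: T(j2) = 0.0428273 - 0.0699221j.
∠T(j2) = atan2(Im, Re) = atan2(-0.0699221, 0.0428273) = -58.51°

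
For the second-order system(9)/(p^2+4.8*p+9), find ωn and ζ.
Standard form: ωn²/(p²+2ζωn·p+ωn²).
const=9=ωn² → ωn=3, p coeff=4.8=2ζωn → ζ=0.8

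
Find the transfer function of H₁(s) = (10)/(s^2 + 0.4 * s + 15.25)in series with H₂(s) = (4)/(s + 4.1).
Series: H = H₁ · H₂ = (n₁·n₂)/(d₁·d₂).
Num: n₁·n₂ = 40. Den: d₁·d₂ = s^3 + 4.5*s^2 + 16.89*s + 62.525.
H(s) = (40)/(s^3 + 4.5*s^2 + 16.89*s + 62.525)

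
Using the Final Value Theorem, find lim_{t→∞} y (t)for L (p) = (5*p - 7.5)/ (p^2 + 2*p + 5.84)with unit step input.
FVT: lim_{t→∞} y(t) = lim_{p→0} p*Y(p) where Y(p) = L(p)/p.
= lim_{p→0} L(p) = L(0) = num(0)/den(0) = -7.5/5.84 = -1.284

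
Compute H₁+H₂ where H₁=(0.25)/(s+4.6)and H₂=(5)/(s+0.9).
Parallel: H = H₁ + H₂ = (n₁·d₂ + n₂·d₁)/(d₁·d₂).
n₁·d₂ = 0.25*s + 0.225. n₂·d₁ = 5*s + 23. Sum = 5.25*s + 23.225. d₁·d₂ = s^2 + 5.5*s + 4.14.
H(s) = (5.25*s + 23.225)/(s^2 + 5.5*s + 4.14)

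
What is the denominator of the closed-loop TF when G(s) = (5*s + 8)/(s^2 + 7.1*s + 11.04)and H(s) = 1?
Characteristic poly = G_den * H_den + G_num * H_num = (s^2 + 7.1*s + 11.04) + (5*s + 8) = s^2 + 12.1*s + 19.04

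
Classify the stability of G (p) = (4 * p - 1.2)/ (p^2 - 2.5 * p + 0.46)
Denominator: p^2 - 2.5*p + 0.46 = (p - 0.2)(p - 2.3). Poles: 0.2, 2.3. Unstable (2 pole(s) in RHP)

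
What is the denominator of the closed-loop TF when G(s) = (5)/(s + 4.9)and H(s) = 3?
Characteristic poly = G_den * H_den + G_num * H_num = (s + 4.9) + (15) = s + 19.9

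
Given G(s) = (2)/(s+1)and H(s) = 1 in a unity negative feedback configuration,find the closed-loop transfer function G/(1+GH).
Closed-loop T = G/(1+GH).
Numerator: G_num * H_den = 2.
Denominator: G_den * H_den + G_num * H_num = (s + 1) + (2) = s + 3.
T(s) = (2)/(s + 3)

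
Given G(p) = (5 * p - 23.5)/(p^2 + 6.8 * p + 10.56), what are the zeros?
Set numerator = 0: 5*p - 23.5 = 0 → Zeros: 4.7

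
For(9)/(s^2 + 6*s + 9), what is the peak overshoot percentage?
Standard form: ωn²/(s²+2ζωn·s+ωn²) → ωn = 3, ζ = 1.
ζ ≥ 1, so the response is non-oscillatory: peak overshoot = 0%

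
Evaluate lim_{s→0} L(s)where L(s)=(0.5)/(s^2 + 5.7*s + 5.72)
DC gain = L(0) = num(0)/den(0) = 0.5/5.72 = 0.08741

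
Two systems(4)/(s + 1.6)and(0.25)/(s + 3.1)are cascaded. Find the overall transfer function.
Series: H = H₁ · H₂ = (n₁·n₂)/(d₁·d₂).
Num: n₁·n₂ = 1. Den: d₁·d₂ = s^2 + 4.7*s + 4.96.
H(s) = (1)/(s^2 + 4.7*s + 4.96)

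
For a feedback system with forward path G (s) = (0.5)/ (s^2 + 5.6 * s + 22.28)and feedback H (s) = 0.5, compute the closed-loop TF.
Closed-loop T = G/(1+GH).
Numerator: G_num * H_den = 0.5.
Denominator: G_den * H_den + G_num * H_num = (s^2 + 5.6*s + 22.28) + (0.25) = s^2 + 5.6*s + 22.53.
T(s) = (0.5)/(s^2 + 5.6*s + 22.53)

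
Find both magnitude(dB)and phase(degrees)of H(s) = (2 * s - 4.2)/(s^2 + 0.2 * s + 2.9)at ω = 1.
Substitute s = j*1: H(j1) = -2.07671 + 1.27123j.
|H| = 20*log₁₀(sqrt(Re²+Im²)) = 7.73 dB.
∠H = atan2(Im, Re) = 148.53°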